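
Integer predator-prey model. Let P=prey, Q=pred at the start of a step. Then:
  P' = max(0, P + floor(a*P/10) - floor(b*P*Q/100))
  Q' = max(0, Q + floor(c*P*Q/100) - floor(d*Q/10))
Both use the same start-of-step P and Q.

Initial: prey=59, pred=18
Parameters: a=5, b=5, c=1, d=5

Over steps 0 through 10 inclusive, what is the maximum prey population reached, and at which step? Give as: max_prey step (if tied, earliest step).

Answer: 83 10

Derivation:
Step 1: prey: 59+29-53=35; pred: 18+10-9=19
Step 2: prey: 35+17-33=19; pred: 19+6-9=16
Step 3: prey: 19+9-15=13; pred: 16+3-8=11
Step 4: prey: 13+6-7=12; pred: 11+1-5=7
Step 5: prey: 12+6-4=14; pred: 7+0-3=4
Step 6: prey: 14+7-2=19; pred: 4+0-2=2
Step 7: prey: 19+9-1=27; pred: 2+0-1=1
Step 8: prey: 27+13-1=39; pred: 1+0-0=1
Step 9: prey: 39+19-1=57; pred: 1+0-0=1
Step 10: prey: 57+28-2=83; pred: 1+0-0=1
Max prey = 83 at step 10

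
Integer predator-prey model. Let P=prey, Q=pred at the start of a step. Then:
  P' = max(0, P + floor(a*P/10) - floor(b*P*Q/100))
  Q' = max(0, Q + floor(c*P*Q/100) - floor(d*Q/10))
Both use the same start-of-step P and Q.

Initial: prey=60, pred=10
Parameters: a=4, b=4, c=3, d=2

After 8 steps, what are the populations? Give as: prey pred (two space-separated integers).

Answer: 0 34

Derivation:
Step 1: prey: 60+24-24=60; pred: 10+18-2=26
Step 2: prey: 60+24-62=22; pred: 26+46-5=67
Step 3: prey: 22+8-58=0; pred: 67+44-13=98
Step 4: prey: 0+0-0=0; pred: 98+0-19=79
Step 5: prey: 0+0-0=0; pred: 79+0-15=64
Step 6: prey: 0+0-0=0; pred: 64+0-12=52
Step 7: prey: 0+0-0=0; pred: 52+0-10=42
Step 8: prey: 0+0-0=0; pred: 42+0-8=34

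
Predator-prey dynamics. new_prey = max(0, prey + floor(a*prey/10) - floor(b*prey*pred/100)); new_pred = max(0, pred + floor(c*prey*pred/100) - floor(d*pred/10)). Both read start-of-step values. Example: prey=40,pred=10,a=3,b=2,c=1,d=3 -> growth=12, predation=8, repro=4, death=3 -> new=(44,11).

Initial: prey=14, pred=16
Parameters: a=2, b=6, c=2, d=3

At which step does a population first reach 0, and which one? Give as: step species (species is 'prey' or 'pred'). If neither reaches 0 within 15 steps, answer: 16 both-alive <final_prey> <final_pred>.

Answer: 16 both-alive 1 3

Derivation:
Step 1: prey: 14+2-13=3; pred: 16+4-4=16
Step 2: prey: 3+0-2=1; pred: 16+0-4=12
Step 3: prey: 1+0-0=1; pred: 12+0-3=9
Step 4: prey: 1+0-0=1; pred: 9+0-2=7
Step 5: prey: 1+0-0=1; pred: 7+0-2=5
Step 6: prey: 1+0-0=1; pred: 5+0-1=4
Step 7: prey: 1+0-0=1; pred: 4+0-1=3
Step 8: prey: 1+0-0=1; pred: 3+0-0=3
Steps 9-15: state stable at prey=1, pred=3 (no change)
No extinction within 15 steps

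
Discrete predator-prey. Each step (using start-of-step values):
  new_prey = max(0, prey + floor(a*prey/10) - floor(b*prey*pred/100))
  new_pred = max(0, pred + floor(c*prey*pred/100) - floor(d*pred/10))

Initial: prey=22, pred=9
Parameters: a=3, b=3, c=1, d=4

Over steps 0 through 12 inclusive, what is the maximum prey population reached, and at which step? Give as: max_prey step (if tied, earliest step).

Answer: 85 11

Derivation:
Step 1: prey: 22+6-5=23; pred: 9+1-3=7
Step 2: prey: 23+6-4=25; pred: 7+1-2=6
Step 3: prey: 25+7-4=28; pred: 6+1-2=5
Step 4: prey: 28+8-4=32; pred: 5+1-2=4
Step 5: prey: 32+9-3=38; pred: 4+1-1=4
Step 6: prey: 38+11-4=45; pred: 4+1-1=4
Step 7: prey: 45+13-5=53; pred: 4+1-1=4
Step 8: prey: 53+15-6=62; pred: 4+2-1=5
Step 9: prey: 62+18-9=71; pred: 5+3-2=6
Step 10: prey: 71+21-12=80; pred: 6+4-2=8
Step 11: prey: 80+24-19=85; pred: 8+6-3=11
Step 12: prey: 85+25-28=82; pred: 11+9-4=16
Max prey = 85 at step 11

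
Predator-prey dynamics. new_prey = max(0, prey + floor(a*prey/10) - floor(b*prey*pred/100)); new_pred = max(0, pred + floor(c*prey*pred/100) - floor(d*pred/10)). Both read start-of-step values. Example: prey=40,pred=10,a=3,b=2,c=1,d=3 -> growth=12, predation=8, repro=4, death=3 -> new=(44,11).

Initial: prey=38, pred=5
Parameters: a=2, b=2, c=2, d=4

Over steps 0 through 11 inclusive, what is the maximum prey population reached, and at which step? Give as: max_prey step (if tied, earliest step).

Answer: 46 3

Derivation:
Step 1: prey: 38+7-3=42; pred: 5+3-2=6
Step 2: prey: 42+8-5=45; pred: 6+5-2=9
Step 3: prey: 45+9-8=46; pred: 9+8-3=14
Step 4: prey: 46+9-12=43; pred: 14+12-5=21
Step 5: prey: 43+8-18=33; pred: 21+18-8=31
Step 6: prey: 33+6-20=19; pred: 31+20-12=39
Step 7: prey: 19+3-14=8; pred: 39+14-15=38
Step 8: prey: 8+1-6=3; pred: 38+6-15=29
Step 9: prey: 3+0-1=2; pred: 29+1-11=19
Step 10: prey: 2+0-0=2; pred: 19+0-7=12
Step 11: prey: 2+0-0=2; pred: 12+0-4=8
Max prey = 46 at step 3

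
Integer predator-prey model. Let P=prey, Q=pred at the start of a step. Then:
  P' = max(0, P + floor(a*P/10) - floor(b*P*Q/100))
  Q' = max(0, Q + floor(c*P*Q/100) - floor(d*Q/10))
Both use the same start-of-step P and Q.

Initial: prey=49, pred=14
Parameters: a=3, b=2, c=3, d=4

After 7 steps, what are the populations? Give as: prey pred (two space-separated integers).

Answer: 0 16

Derivation:
Step 1: prey: 49+14-13=50; pred: 14+20-5=29
Step 2: prey: 50+15-29=36; pred: 29+43-11=61
Step 3: prey: 36+10-43=3; pred: 61+65-24=102
Step 4: prey: 3+0-6=0; pred: 102+9-40=71
Step 5: prey: 0+0-0=0; pred: 71+0-28=43
Step 6: prey: 0+0-0=0; pred: 43+0-17=26
Step 7: prey: 0+0-0=0; pred: 26+0-10=16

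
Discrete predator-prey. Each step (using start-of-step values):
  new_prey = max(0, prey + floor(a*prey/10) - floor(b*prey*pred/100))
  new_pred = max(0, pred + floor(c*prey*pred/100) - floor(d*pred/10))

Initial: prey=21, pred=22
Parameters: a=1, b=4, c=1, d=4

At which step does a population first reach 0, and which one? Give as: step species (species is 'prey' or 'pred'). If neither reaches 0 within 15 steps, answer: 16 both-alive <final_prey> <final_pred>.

Step 1: prey: 21+2-18=5; pred: 22+4-8=18
Step 2: prey: 5+0-3=2; pred: 18+0-7=11
Step 3: prey: 2+0-0=2; pred: 11+0-4=7
Step 4: prey: 2+0-0=2; pred: 7+0-2=5
Step 5: prey: 2+0-0=2; pred: 5+0-2=3
Step 6: prey: 2+0-0=2; pred: 3+0-1=2
Step 7: prey: 2+0-0=2; pred: 2+0-0=2
Steps 8-15: state stable at prey=2, pred=2 (no change)
No extinction within 15 steps

Answer: 16 both-alive 2 2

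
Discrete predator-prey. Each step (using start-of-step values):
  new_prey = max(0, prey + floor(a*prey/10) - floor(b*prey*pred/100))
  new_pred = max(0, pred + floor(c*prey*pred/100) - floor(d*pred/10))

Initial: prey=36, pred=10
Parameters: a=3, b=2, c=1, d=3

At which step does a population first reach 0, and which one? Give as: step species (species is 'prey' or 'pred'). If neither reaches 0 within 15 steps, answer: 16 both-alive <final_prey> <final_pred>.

Answer: 16 both-alive 11 11

Derivation:
Step 1: prey: 36+10-7=39; pred: 10+3-3=10
Step 2: prey: 39+11-7=43; pred: 10+3-3=10
Step 3: prey: 43+12-8=47; pred: 10+4-3=11
Step 4: prey: 47+14-10=51; pred: 11+5-3=13
Step 5: prey: 51+15-13=53; pred: 13+6-3=16
Step 6: prey: 53+15-16=52; pred: 16+8-4=20
Step 7: prey: 52+15-20=47; pred: 20+10-6=24
Step 8: prey: 47+14-22=39; pred: 24+11-7=28
Step 9: prey: 39+11-21=29; pred: 28+10-8=30
Step 10: prey: 29+8-17=20; pred: 30+8-9=29
Step 11: prey: 20+6-11=15; pred: 29+5-8=26
Step 12: prey: 15+4-7=12; pred: 26+3-7=22
Step 13: prey: 12+3-5=10; pred: 22+2-6=18
Step 14: prey: 10+3-3=10; pred: 18+1-5=14
Step 15: prey: 10+3-2=11; pred: 14+1-4=11
No extinction within 15 steps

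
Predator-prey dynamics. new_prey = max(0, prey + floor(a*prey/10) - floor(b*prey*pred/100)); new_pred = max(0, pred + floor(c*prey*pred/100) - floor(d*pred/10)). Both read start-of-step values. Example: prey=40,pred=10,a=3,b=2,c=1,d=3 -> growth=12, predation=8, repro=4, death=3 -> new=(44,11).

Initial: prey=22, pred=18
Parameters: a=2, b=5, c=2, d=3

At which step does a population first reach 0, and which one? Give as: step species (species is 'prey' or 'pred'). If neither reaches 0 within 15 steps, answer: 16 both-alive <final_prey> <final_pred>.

Answer: 16 both-alive 1 3

Derivation:
Step 1: prey: 22+4-19=7; pred: 18+7-5=20
Step 2: prey: 7+1-7=1; pred: 20+2-6=16
Step 3: prey: 1+0-0=1; pred: 16+0-4=12
Step 4: prey: 1+0-0=1; pred: 12+0-3=9
Step 5: prey: 1+0-0=1; pred: 9+0-2=7
Step 6: prey: 1+0-0=1; pred: 7+0-2=5
Step 7: prey: 1+0-0=1; pred: 5+0-1=4
Step 8: prey: 1+0-0=1; pred: 4+0-1=3
Step 9: prey: 1+0-0=1; pred: 3+0-0=3
Steps 10-15: state stable at prey=1, pred=3 (no change)
No extinction within 15 steps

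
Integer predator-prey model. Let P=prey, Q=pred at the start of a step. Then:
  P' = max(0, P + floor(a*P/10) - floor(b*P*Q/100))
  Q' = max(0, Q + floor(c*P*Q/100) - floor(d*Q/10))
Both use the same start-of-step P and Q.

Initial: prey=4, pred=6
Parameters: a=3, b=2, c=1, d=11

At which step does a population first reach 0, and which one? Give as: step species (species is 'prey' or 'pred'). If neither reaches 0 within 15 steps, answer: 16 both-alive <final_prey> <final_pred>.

Answer: 1 pred

Derivation:
Step 1: prey: 4+1-0=5; pred: 6+0-6=0
First extinction: pred at step 1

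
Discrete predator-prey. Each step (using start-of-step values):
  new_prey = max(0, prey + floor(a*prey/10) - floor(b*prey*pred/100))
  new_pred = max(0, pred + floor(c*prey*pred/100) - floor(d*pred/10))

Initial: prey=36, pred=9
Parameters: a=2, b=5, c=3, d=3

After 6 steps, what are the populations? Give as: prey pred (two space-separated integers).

Answer: 0 9

Derivation:
Step 1: prey: 36+7-16=27; pred: 9+9-2=16
Step 2: prey: 27+5-21=11; pred: 16+12-4=24
Step 3: prey: 11+2-13=0; pred: 24+7-7=24
Step 4: prey: 0+0-0=0; pred: 24+0-7=17
Step 5: prey: 0+0-0=0; pred: 17+0-5=12
Step 6: prey: 0+0-0=0; pred: 12+0-3=9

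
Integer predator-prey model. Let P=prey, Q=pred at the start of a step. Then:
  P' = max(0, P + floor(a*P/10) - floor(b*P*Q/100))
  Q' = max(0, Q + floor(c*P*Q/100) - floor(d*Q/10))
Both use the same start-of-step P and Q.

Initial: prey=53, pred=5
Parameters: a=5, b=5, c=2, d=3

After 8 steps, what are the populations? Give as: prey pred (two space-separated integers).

Answer: 0 15

Derivation:
Step 1: prey: 53+26-13=66; pred: 5+5-1=9
Step 2: prey: 66+33-29=70; pred: 9+11-2=18
Step 3: prey: 70+35-63=42; pred: 18+25-5=38
Step 4: prey: 42+21-79=0; pred: 38+31-11=58
Step 5: prey: 0+0-0=0; pred: 58+0-17=41
Step 6: prey: 0+0-0=0; pred: 41+0-12=29
Step 7: prey: 0+0-0=0; pred: 29+0-8=21
Step 8: prey: 0+0-0=0; pred: 21+0-6=15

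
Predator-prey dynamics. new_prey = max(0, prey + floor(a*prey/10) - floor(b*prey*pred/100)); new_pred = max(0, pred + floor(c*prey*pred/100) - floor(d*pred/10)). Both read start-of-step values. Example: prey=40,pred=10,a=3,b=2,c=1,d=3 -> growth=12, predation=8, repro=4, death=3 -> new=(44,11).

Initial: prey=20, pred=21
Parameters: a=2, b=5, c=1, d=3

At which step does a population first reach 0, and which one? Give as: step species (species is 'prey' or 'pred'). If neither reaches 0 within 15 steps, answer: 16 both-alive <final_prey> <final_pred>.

Answer: 16 both-alive 1 3

Derivation:
Step 1: prey: 20+4-21=3; pred: 21+4-6=19
Step 2: prey: 3+0-2=1; pred: 19+0-5=14
Step 3: prey: 1+0-0=1; pred: 14+0-4=10
Step 4: prey: 1+0-0=1; pred: 10+0-3=7
Step 5: prey: 1+0-0=1; pred: 7+0-2=5
Step 6: prey: 1+0-0=1; pred: 5+0-1=4
Step 7: prey: 1+0-0=1; pred: 4+0-1=3
Step 8: prey: 1+0-0=1; pred: 3+0-0=3
Steps 9-15: state stable at prey=1, pred=3 (no change)
No extinction within 15 steps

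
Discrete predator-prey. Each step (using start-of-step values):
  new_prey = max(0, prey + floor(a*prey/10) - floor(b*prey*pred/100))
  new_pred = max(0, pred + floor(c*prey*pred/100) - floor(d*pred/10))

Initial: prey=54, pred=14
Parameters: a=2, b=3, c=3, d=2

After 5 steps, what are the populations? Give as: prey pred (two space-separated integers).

Answer: 0 47

Derivation:
Step 1: prey: 54+10-22=42; pred: 14+22-2=34
Step 2: prey: 42+8-42=8; pred: 34+42-6=70
Step 3: prey: 8+1-16=0; pred: 70+16-14=72
Step 4: prey: 0+0-0=0; pred: 72+0-14=58
Step 5: prey: 0+0-0=0; pred: 58+0-11=47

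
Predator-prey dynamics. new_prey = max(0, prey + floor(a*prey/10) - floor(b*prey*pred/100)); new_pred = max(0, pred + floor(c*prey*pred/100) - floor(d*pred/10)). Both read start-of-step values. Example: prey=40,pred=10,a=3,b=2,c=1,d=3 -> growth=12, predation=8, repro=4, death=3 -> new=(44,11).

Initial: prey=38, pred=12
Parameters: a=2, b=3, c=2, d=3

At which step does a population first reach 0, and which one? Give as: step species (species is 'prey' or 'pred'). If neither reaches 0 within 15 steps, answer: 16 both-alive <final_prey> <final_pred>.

Step 1: prey: 38+7-13=32; pred: 12+9-3=18
Step 2: prey: 32+6-17=21; pred: 18+11-5=24
Step 3: prey: 21+4-15=10; pred: 24+10-7=27
Step 4: prey: 10+2-8=4; pred: 27+5-8=24
Step 5: prey: 4+0-2=2; pred: 24+1-7=18
Step 6: prey: 2+0-1=1; pred: 18+0-5=13
Step 7: prey: 1+0-0=1; pred: 13+0-3=10
Step 8: prey: 1+0-0=1; pred: 10+0-3=7
Step 9: prey: 1+0-0=1; pred: 7+0-2=5
Step 10: prey: 1+0-0=1; pred: 5+0-1=4
Step 11: prey: 1+0-0=1; pred: 4+0-1=3
Step 12: prey: 1+0-0=1; pred: 3+0-0=3
Steps 13-15: state stable at prey=1, pred=3 (no change)
No extinction within 15 steps

Answer: 16 both-alive 1 3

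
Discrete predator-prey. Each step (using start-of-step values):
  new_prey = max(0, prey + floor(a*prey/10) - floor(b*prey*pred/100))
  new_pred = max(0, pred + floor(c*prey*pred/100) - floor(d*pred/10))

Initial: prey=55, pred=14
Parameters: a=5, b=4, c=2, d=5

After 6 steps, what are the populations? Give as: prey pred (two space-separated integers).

Step 1: prey: 55+27-30=52; pred: 14+15-7=22
Step 2: prey: 52+26-45=33; pred: 22+22-11=33
Step 3: prey: 33+16-43=6; pred: 33+21-16=38
Step 4: prey: 6+3-9=0; pred: 38+4-19=23
Step 5: prey: 0+0-0=0; pred: 23+0-11=12
Step 6: prey: 0+0-0=0; pred: 12+0-6=6

Answer: 0 6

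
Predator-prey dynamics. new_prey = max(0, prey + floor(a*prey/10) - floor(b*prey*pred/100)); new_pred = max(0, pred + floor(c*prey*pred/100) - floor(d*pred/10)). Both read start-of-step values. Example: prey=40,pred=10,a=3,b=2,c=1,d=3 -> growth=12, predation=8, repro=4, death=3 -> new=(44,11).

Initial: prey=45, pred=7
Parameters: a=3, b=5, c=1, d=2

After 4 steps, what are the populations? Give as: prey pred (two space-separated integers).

Answer: 19 13

Derivation:
Step 1: prey: 45+13-15=43; pred: 7+3-1=9
Step 2: prey: 43+12-19=36; pred: 9+3-1=11
Step 3: prey: 36+10-19=27; pred: 11+3-2=12
Step 4: prey: 27+8-16=19; pred: 12+3-2=13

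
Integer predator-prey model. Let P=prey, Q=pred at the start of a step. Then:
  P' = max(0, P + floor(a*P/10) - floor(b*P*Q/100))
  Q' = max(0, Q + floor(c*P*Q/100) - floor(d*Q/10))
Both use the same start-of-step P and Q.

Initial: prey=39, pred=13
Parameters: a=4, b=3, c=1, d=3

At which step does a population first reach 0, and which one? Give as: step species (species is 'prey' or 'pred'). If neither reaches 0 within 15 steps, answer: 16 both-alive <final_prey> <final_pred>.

Answer: 16 both-alive 38 9

Derivation:
Step 1: prey: 39+15-15=39; pred: 13+5-3=15
Step 2: prey: 39+15-17=37; pred: 15+5-4=16
Step 3: prey: 37+14-17=34; pred: 16+5-4=17
Step 4: prey: 34+13-17=30; pred: 17+5-5=17
Step 5: prey: 30+12-15=27; pred: 17+5-5=17
Step 6: prey: 27+10-13=24; pred: 17+4-5=16
Step 7: prey: 24+9-11=22; pred: 16+3-4=15
Step 8: prey: 22+8-9=21; pred: 15+3-4=14
Step 9: prey: 21+8-8=21; pred: 14+2-4=12
Step 10: prey: 21+8-7=22; pred: 12+2-3=11
Step 11: prey: 22+8-7=23; pred: 11+2-3=10
Step 12: prey: 23+9-6=26; pred: 10+2-3=9
Step 13: prey: 26+10-7=29; pred: 9+2-2=9
Step 14: prey: 29+11-7=33; pred: 9+2-2=9
Step 15: prey: 33+13-8=38; pred: 9+2-2=9
No extinction within 15 steps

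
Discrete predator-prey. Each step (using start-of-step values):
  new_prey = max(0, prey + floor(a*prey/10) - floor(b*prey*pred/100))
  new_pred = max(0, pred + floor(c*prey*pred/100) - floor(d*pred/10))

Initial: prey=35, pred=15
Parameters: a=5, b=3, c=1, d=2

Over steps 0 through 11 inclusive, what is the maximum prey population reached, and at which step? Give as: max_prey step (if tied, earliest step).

Answer: 37 1

Derivation:
Step 1: prey: 35+17-15=37; pred: 15+5-3=17
Step 2: prey: 37+18-18=37; pred: 17+6-3=20
Step 3: prey: 37+18-22=33; pred: 20+7-4=23
Step 4: prey: 33+16-22=27; pred: 23+7-4=26
Step 5: prey: 27+13-21=19; pred: 26+7-5=28
Step 6: prey: 19+9-15=13; pred: 28+5-5=28
Step 7: prey: 13+6-10=9; pred: 28+3-5=26
Step 8: prey: 9+4-7=6; pred: 26+2-5=23
Step 9: prey: 6+3-4=5; pred: 23+1-4=20
Step 10: prey: 5+2-3=4; pred: 20+1-4=17
Step 11: prey: 4+2-2=4; pred: 17+0-3=14
Max prey = 37 at step 1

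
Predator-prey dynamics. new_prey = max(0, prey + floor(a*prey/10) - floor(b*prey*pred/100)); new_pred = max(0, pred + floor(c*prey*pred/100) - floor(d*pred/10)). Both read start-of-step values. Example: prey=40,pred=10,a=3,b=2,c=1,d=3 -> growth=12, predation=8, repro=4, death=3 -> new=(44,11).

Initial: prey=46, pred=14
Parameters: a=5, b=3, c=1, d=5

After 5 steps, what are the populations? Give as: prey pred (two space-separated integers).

Step 1: prey: 46+23-19=50; pred: 14+6-7=13
Step 2: prey: 50+25-19=56; pred: 13+6-6=13
Step 3: prey: 56+28-21=63; pred: 13+7-6=14
Step 4: prey: 63+31-26=68; pred: 14+8-7=15
Step 5: prey: 68+34-30=72; pred: 15+10-7=18

Answer: 72 18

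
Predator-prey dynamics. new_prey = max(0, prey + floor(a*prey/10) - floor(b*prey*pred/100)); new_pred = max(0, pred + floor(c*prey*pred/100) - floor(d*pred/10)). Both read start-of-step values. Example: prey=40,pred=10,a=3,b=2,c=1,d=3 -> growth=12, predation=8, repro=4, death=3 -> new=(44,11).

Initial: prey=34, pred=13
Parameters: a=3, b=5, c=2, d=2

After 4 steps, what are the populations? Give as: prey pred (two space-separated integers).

Step 1: prey: 34+10-22=22; pred: 13+8-2=19
Step 2: prey: 22+6-20=8; pred: 19+8-3=24
Step 3: prey: 8+2-9=1; pred: 24+3-4=23
Step 4: prey: 1+0-1=0; pred: 23+0-4=19

Answer: 0 19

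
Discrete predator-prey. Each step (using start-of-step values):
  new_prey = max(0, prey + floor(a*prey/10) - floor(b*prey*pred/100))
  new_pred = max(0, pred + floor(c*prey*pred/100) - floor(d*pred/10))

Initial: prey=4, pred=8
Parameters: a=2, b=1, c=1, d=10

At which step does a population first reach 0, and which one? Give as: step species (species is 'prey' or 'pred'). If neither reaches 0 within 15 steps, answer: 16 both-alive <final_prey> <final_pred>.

Answer: 1 pred

Derivation:
Step 1: prey: 4+0-0=4; pred: 8+0-8=0
First extinction: pred at step 1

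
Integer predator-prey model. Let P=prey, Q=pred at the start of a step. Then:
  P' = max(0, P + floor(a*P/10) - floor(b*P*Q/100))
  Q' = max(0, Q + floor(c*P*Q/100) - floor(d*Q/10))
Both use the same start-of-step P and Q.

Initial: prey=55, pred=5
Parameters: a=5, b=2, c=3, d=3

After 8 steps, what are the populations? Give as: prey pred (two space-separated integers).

Step 1: prey: 55+27-5=77; pred: 5+8-1=12
Step 2: prey: 77+38-18=97; pred: 12+27-3=36
Step 3: prey: 97+48-69=76; pred: 36+104-10=130
Step 4: prey: 76+38-197=0; pred: 130+296-39=387
Step 5: prey: 0+0-0=0; pred: 387+0-116=271
Step 6: prey: 0+0-0=0; pred: 271+0-81=190
Step 7: prey: 0+0-0=0; pred: 190+0-57=133
Step 8: prey: 0+0-0=0; pred: 133+0-39=94

Answer: 0 94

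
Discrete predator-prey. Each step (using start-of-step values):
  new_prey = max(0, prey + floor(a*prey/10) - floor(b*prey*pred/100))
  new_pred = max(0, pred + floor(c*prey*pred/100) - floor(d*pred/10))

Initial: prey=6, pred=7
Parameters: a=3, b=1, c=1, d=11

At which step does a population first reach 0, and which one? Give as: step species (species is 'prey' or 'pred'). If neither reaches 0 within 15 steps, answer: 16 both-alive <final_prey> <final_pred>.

Step 1: prey: 6+1-0=7; pred: 7+0-7=0
First extinction: pred at step 1

Answer: 1 pred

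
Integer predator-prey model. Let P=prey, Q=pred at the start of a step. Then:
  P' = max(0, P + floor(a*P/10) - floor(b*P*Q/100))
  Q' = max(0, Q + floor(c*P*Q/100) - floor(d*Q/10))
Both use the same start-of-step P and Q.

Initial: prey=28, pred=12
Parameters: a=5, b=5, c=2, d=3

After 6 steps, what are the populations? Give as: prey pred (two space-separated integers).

Step 1: prey: 28+14-16=26; pred: 12+6-3=15
Step 2: prey: 26+13-19=20; pred: 15+7-4=18
Step 3: prey: 20+10-18=12; pred: 18+7-5=20
Step 4: prey: 12+6-12=6; pred: 20+4-6=18
Step 5: prey: 6+3-5=4; pred: 18+2-5=15
Step 6: prey: 4+2-3=3; pred: 15+1-4=12

Answer: 3 12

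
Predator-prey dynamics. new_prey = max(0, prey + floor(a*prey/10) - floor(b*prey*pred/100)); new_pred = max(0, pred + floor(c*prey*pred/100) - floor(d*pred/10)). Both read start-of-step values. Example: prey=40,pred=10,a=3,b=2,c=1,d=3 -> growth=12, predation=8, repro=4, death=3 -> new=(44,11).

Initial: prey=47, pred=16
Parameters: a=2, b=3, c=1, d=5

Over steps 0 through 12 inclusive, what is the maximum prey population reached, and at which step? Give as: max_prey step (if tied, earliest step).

Step 1: prey: 47+9-22=34; pred: 16+7-8=15
Step 2: prey: 34+6-15=25; pred: 15+5-7=13
Step 3: prey: 25+5-9=21; pred: 13+3-6=10
Step 4: prey: 21+4-6=19; pred: 10+2-5=7
Step 5: prey: 19+3-3=19; pred: 7+1-3=5
Step 6: prey: 19+3-2=20; pred: 5+0-2=3
Step 7: prey: 20+4-1=23; pred: 3+0-1=2
Step 8: prey: 23+4-1=26; pred: 2+0-1=1
Step 9: prey: 26+5-0=31; pred: 1+0-0=1
Step 10: prey: 31+6-0=37; pred: 1+0-0=1
Step 11: prey: 37+7-1=43; pred: 1+0-0=1
Step 12: prey: 43+8-1=50; pred: 1+0-0=1
Max prey = 50 at step 12

Answer: 50 12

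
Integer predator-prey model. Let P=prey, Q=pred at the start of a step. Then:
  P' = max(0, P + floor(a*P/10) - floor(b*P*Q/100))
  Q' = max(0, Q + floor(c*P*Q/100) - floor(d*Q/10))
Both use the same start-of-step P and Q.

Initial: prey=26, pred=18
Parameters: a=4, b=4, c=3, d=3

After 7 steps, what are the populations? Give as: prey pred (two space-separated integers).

Answer: 0 8

Derivation:
Step 1: prey: 26+10-18=18; pred: 18+14-5=27
Step 2: prey: 18+7-19=6; pred: 27+14-8=33
Step 3: prey: 6+2-7=1; pred: 33+5-9=29
Step 4: prey: 1+0-1=0; pred: 29+0-8=21
Step 5: prey: 0+0-0=0; pred: 21+0-6=15
Step 6: prey: 0+0-0=0; pred: 15+0-4=11
Step 7: prey: 0+0-0=0; pred: 11+0-3=8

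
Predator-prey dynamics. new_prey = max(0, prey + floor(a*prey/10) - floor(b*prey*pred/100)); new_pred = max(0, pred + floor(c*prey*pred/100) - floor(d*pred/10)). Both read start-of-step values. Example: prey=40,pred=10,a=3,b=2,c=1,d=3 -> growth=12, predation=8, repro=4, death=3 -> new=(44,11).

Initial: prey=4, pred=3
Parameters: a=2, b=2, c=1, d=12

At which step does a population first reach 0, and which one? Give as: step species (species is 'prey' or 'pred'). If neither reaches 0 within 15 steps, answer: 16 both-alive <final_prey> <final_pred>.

Answer: 1 pred

Derivation:
Step 1: prey: 4+0-0=4; pred: 3+0-3=0
First extinction: pred at step 1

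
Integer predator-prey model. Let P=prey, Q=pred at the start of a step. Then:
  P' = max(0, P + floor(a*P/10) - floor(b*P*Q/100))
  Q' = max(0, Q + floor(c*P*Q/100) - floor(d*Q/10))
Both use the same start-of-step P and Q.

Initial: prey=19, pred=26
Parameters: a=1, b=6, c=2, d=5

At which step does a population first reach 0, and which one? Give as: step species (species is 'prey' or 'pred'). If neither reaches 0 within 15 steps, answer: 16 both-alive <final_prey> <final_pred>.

Answer: 1 prey

Derivation:
Step 1: prey: 19+1-29=0; pred: 26+9-13=22
First extinction: prey at step 1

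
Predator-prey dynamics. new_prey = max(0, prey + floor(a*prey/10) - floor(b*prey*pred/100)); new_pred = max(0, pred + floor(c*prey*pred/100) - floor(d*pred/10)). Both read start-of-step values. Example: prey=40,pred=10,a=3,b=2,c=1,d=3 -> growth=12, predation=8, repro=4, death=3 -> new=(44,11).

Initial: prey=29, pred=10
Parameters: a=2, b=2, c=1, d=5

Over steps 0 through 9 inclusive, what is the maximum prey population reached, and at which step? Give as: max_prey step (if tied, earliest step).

Step 1: prey: 29+5-5=29; pred: 10+2-5=7
Step 2: prey: 29+5-4=30; pred: 7+2-3=6
Step 3: prey: 30+6-3=33; pred: 6+1-3=4
Step 4: prey: 33+6-2=37; pred: 4+1-2=3
Step 5: prey: 37+7-2=42; pred: 3+1-1=3
Step 6: prey: 42+8-2=48; pred: 3+1-1=3
Step 7: prey: 48+9-2=55; pred: 3+1-1=3
Step 8: prey: 55+11-3=63; pred: 3+1-1=3
Step 9: prey: 63+12-3=72; pred: 3+1-1=3
Max prey = 72 at step 9

Answer: 72 9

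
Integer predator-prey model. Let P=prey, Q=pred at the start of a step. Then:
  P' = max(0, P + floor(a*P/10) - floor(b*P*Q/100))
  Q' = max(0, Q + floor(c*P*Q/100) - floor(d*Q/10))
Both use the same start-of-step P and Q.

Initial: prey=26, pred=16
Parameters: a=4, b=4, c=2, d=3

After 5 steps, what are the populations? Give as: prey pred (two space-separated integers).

Step 1: prey: 26+10-16=20; pred: 16+8-4=20
Step 2: prey: 20+8-16=12; pred: 20+8-6=22
Step 3: prey: 12+4-10=6; pred: 22+5-6=21
Step 4: prey: 6+2-5=3; pred: 21+2-6=17
Step 5: prey: 3+1-2=2; pred: 17+1-5=13

Answer: 2 13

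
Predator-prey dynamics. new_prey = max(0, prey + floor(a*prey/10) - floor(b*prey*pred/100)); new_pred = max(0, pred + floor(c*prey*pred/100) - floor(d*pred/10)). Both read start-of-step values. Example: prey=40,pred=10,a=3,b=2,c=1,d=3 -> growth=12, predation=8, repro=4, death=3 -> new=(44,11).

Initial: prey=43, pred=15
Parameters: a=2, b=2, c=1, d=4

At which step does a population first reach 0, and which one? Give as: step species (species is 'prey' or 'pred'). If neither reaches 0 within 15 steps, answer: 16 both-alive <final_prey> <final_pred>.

Step 1: prey: 43+8-12=39; pred: 15+6-6=15
Step 2: prey: 39+7-11=35; pred: 15+5-6=14
Step 3: prey: 35+7-9=33; pred: 14+4-5=13
Step 4: prey: 33+6-8=31; pred: 13+4-5=12
Step 5: prey: 31+6-7=30; pred: 12+3-4=11
Step 6: prey: 30+6-6=30; pred: 11+3-4=10
Step 7: prey: 30+6-6=30; pred: 10+3-4=9
Step 8: prey: 30+6-5=31; pred: 9+2-3=8
Step 9: prey: 31+6-4=33; pred: 8+2-3=7
Step 10: prey: 33+6-4=35; pred: 7+2-2=7
Step 11: prey: 35+7-4=38; pred: 7+2-2=7
Step 12: prey: 38+7-5=40; pred: 7+2-2=7
Step 13: prey: 40+8-5=43; pred: 7+2-2=7
Step 14: prey: 43+8-6=45; pred: 7+3-2=8
Step 15: prey: 45+9-7=47; pred: 8+3-3=8
No extinction within 15 steps

Answer: 16 both-alive 47 8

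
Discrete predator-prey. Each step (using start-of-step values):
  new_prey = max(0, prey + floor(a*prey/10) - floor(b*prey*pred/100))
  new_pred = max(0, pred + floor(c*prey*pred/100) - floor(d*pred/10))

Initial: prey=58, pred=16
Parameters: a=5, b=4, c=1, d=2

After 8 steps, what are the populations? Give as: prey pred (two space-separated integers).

Answer: 1 13

Derivation:
Step 1: prey: 58+29-37=50; pred: 16+9-3=22
Step 2: prey: 50+25-44=31; pred: 22+11-4=29
Step 3: prey: 31+15-35=11; pred: 29+8-5=32
Step 4: prey: 11+5-14=2; pred: 32+3-6=29
Step 5: prey: 2+1-2=1; pred: 29+0-5=24
Step 6: prey: 1+0-0=1; pred: 24+0-4=20
Step 7: prey: 1+0-0=1; pred: 20+0-4=16
Step 8: prey: 1+0-0=1; pred: 16+0-3=13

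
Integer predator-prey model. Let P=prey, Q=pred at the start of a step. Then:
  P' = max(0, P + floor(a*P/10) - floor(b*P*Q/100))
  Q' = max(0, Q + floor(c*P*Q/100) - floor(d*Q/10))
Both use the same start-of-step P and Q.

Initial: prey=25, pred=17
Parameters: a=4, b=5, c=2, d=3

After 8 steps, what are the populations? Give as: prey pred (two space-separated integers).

Answer: 1 4

Derivation:
Step 1: prey: 25+10-21=14; pred: 17+8-5=20
Step 2: prey: 14+5-14=5; pred: 20+5-6=19
Step 3: prey: 5+2-4=3; pred: 19+1-5=15
Step 4: prey: 3+1-2=2; pred: 15+0-4=11
Step 5: prey: 2+0-1=1; pred: 11+0-3=8
Step 6: prey: 1+0-0=1; pred: 8+0-2=6
Step 7: prey: 1+0-0=1; pred: 6+0-1=5
Step 8: prey: 1+0-0=1; pred: 5+0-1=4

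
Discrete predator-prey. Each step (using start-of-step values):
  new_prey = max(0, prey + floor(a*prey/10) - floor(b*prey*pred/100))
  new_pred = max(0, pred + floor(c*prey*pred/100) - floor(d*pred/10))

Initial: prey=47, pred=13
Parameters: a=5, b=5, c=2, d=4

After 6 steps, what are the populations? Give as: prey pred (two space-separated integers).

Answer: 1 7

Derivation:
Step 1: prey: 47+23-30=40; pred: 13+12-5=20
Step 2: prey: 40+20-40=20; pred: 20+16-8=28
Step 3: prey: 20+10-28=2; pred: 28+11-11=28
Step 4: prey: 2+1-2=1; pred: 28+1-11=18
Step 5: prey: 1+0-0=1; pred: 18+0-7=11
Step 6: prey: 1+0-0=1; pred: 11+0-4=7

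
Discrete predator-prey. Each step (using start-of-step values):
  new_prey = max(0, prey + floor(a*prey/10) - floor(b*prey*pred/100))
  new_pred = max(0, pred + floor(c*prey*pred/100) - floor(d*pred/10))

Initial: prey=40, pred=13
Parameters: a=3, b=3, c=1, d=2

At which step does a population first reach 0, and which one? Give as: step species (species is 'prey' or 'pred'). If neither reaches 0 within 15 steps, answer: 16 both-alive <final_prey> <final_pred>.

Step 1: prey: 40+12-15=37; pred: 13+5-2=16
Step 2: prey: 37+11-17=31; pred: 16+5-3=18
Step 3: prey: 31+9-16=24; pred: 18+5-3=20
Step 4: prey: 24+7-14=17; pred: 20+4-4=20
Step 5: prey: 17+5-10=12; pred: 20+3-4=19
Step 6: prey: 12+3-6=9; pred: 19+2-3=18
Step 7: prey: 9+2-4=7; pred: 18+1-3=16
Step 8: prey: 7+2-3=6; pred: 16+1-3=14
Step 9: prey: 6+1-2=5; pred: 14+0-2=12
Step 10: prey: 5+1-1=5; pred: 12+0-2=10
Step 11: prey: 5+1-1=5; pred: 10+0-2=8
Step 12: prey: 5+1-1=5; pred: 8+0-1=7
Step 13: prey: 5+1-1=5; pred: 7+0-1=6
Step 14: prey: 5+1-0=6; pred: 6+0-1=5
Step 15: prey: 6+1-0=7; pred: 5+0-1=4
No extinction within 15 steps

Answer: 16 both-alive 7 4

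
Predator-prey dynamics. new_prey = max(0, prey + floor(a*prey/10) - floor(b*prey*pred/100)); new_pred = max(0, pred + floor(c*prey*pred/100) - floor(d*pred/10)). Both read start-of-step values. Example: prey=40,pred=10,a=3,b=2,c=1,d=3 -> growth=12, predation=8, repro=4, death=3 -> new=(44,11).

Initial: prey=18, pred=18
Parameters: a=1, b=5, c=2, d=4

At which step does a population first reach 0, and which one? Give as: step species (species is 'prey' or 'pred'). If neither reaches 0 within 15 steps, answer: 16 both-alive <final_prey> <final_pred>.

Step 1: prey: 18+1-16=3; pred: 18+6-7=17
Step 2: prey: 3+0-2=1; pred: 17+1-6=12
Step 3: prey: 1+0-0=1; pred: 12+0-4=8
Step 4: prey: 1+0-0=1; pred: 8+0-3=5
Step 5: prey: 1+0-0=1; pred: 5+0-2=3
Step 6: prey: 1+0-0=1; pred: 3+0-1=2
Step 7: prey: 1+0-0=1; pred: 2+0-0=2
Steps 8-15: state stable at prey=1, pred=2 (no change)
No extinction within 15 steps

Answer: 16 both-alive 1 2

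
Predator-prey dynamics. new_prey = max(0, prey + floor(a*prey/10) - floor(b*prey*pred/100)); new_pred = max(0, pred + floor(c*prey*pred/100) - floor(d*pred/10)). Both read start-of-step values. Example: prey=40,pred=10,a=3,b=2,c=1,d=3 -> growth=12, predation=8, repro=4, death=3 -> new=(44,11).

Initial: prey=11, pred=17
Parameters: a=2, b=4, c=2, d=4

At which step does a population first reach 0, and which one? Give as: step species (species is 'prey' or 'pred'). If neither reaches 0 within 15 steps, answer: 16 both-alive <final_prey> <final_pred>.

Step 1: prey: 11+2-7=6; pred: 17+3-6=14
Step 2: prey: 6+1-3=4; pred: 14+1-5=10
Step 3: prey: 4+0-1=3; pred: 10+0-4=6
Step 4: prey: 3+0-0=3; pred: 6+0-2=4
Step 5: prey: 3+0-0=3; pred: 4+0-1=3
Step 6: prey: 3+0-0=3; pred: 3+0-1=2
Step 7: prey: 3+0-0=3; pred: 2+0-0=2
Steps 8-15: state stable at prey=3, pred=2 (no change)
No extinction within 15 steps

Answer: 16 both-alive 3 2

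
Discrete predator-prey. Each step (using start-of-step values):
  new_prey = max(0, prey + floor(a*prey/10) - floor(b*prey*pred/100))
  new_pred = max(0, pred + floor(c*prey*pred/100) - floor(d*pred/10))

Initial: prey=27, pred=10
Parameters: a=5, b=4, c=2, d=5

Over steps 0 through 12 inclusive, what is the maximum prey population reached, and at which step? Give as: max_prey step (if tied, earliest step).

Step 1: prey: 27+13-10=30; pred: 10+5-5=10
Step 2: prey: 30+15-12=33; pred: 10+6-5=11
Step 3: prey: 33+16-14=35; pred: 11+7-5=13
Step 4: prey: 35+17-18=34; pred: 13+9-6=16
Step 5: prey: 34+17-21=30; pred: 16+10-8=18
Step 6: prey: 30+15-21=24; pred: 18+10-9=19
Step 7: prey: 24+12-18=18; pred: 19+9-9=19
Step 8: prey: 18+9-13=14; pred: 19+6-9=16
Step 9: prey: 14+7-8=13; pred: 16+4-8=12
Step 10: prey: 13+6-6=13; pred: 12+3-6=9
Step 11: prey: 13+6-4=15; pred: 9+2-4=7
Step 12: prey: 15+7-4=18; pred: 7+2-3=6
Max prey = 35 at step 3

Answer: 35 3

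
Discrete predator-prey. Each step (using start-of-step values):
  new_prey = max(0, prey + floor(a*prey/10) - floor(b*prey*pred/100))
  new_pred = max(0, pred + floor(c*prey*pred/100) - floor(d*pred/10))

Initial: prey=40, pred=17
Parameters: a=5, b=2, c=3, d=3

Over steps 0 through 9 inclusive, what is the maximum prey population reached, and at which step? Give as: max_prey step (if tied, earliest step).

Step 1: prey: 40+20-13=47; pred: 17+20-5=32
Step 2: prey: 47+23-30=40; pred: 32+45-9=68
Step 3: prey: 40+20-54=6; pred: 68+81-20=129
Step 4: prey: 6+3-15=0; pred: 129+23-38=114
Step 5: prey: 0+0-0=0; pred: 114+0-34=80
Step 6: prey: 0+0-0=0; pred: 80+0-24=56
Step 7: prey: 0+0-0=0; pred: 56+0-16=40
Step 8: prey: 0+0-0=0; pred: 40+0-12=28
Step 9: prey: 0+0-0=0; pred: 28+0-8=20
Max prey = 47 at step 1

Answer: 47 1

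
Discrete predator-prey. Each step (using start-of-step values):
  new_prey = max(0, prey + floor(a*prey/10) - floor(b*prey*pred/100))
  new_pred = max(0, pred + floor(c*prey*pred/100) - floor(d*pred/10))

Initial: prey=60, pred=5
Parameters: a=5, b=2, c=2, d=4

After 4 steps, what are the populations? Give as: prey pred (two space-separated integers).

Step 1: prey: 60+30-6=84; pred: 5+6-2=9
Step 2: prey: 84+42-15=111; pred: 9+15-3=21
Step 3: prey: 111+55-46=120; pred: 21+46-8=59
Step 4: prey: 120+60-141=39; pred: 59+141-23=177

Answer: 39 177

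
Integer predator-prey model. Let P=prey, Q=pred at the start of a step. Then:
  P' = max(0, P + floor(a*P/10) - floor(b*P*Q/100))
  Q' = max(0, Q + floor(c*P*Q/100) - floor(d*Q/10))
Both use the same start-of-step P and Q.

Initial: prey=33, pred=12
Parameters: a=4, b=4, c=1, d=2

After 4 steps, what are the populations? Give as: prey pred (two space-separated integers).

Step 1: prey: 33+13-15=31; pred: 12+3-2=13
Step 2: prey: 31+12-16=27; pred: 13+4-2=15
Step 3: prey: 27+10-16=21; pred: 15+4-3=16
Step 4: prey: 21+8-13=16; pred: 16+3-3=16

Answer: 16 16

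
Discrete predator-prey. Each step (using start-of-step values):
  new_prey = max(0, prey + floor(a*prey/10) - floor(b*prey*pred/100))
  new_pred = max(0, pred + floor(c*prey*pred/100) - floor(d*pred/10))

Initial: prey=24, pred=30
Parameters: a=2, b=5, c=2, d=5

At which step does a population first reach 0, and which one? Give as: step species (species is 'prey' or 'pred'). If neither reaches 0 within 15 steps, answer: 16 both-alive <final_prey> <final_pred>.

Step 1: prey: 24+4-36=0; pred: 30+14-15=29
First extinction: prey at step 1

Answer: 1 prey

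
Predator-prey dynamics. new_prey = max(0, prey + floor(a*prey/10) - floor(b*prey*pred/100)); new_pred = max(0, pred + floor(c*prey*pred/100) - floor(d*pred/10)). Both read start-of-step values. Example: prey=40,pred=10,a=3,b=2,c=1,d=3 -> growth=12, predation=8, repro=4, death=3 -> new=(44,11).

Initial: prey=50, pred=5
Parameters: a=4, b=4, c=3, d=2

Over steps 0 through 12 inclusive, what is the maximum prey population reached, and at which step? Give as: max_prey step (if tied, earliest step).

Answer: 60 1

Derivation:
Step 1: prey: 50+20-10=60; pred: 5+7-1=11
Step 2: prey: 60+24-26=58; pred: 11+19-2=28
Step 3: prey: 58+23-64=17; pred: 28+48-5=71
Step 4: prey: 17+6-48=0; pred: 71+36-14=93
Step 5: prey: 0+0-0=0; pred: 93+0-18=75
Step 6: prey: 0+0-0=0; pred: 75+0-15=60
Step 7: prey: 0+0-0=0; pred: 60+0-12=48
Step 8: prey: 0+0-0=0; pred: 48+0-9=39
Step 9: prey: 0+0-0=0; pred: 39+0-7=32
Step 10: prey: 0+0-0=0; pred: 32+0-6=26
Step 11: prey: 0+0-0=0; pred: 26+0-5=21
Step 12: prey: 0+0-0=0; pred: 21+0-4=17
Max prey = 60 at step 1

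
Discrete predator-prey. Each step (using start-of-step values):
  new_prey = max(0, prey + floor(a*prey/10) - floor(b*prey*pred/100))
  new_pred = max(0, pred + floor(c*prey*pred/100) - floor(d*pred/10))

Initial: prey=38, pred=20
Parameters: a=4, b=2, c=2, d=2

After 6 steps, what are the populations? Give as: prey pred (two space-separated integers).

Answer: 0 48

Derivation:
Step 1: prey: 38+15-15=38; pred: 20+15-4=31
Step 2: prey: 38+15-23=30; pred: 31+23-6=48
Step 3: prey: 30+12-28=14; pred: 48+28-9=67
Step 4: prey: 14+5-18=1; pred: 67+18-13=72
Step 5: prey: 1+0-1=0; pred: 72+1-14=59
Step 6: prey: 0+0-0=0; pred: 59+0-11=48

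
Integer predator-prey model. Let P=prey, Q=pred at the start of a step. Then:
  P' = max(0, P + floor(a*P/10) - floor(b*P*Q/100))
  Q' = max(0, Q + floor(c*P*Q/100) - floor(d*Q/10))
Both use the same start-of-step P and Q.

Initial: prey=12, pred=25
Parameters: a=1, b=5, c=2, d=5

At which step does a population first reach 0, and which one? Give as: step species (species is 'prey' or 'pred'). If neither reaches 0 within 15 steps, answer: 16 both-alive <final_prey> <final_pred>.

Answer: 1 prey

Derivation:
Step 1: prey: 12+1-15=0; pred: 25+6-12=19
First extinction: prey at step 1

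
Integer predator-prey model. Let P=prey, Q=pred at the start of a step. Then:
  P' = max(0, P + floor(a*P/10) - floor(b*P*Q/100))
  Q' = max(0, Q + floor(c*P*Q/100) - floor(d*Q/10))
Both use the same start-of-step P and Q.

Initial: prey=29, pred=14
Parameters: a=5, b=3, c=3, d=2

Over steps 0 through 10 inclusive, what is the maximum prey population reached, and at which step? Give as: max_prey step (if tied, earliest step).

Answer: 31 1

Derivation:
Step 1: prey: 29+14-12=31; pred: 14+12-2=24
Step 2: prey: 31+15-22=24; pred: 24+22-4=42
Step 3: prey: 24+12-30=6; pred: 42+30-8=64
Step 4: prey: 6+3-11=0; pred: 64+11-12=63
Step 5: prey: 0+0-0=0; pred: 63+0-12=51
Step 6: prey: 0+0-0=0; pred: 51+0-10=41
Step 7: prey: 0+0-0=0; pred: 41+0-8=33
Step 8: prey: 0+0-0=0; pred: 33+0-6=27
Step 9: prey: 0+0-0=0; pred: 27+0-5=22
Step 10: prey: 0+0-0=0; pred: 22+0-4=18
Max prey = 31 at step 1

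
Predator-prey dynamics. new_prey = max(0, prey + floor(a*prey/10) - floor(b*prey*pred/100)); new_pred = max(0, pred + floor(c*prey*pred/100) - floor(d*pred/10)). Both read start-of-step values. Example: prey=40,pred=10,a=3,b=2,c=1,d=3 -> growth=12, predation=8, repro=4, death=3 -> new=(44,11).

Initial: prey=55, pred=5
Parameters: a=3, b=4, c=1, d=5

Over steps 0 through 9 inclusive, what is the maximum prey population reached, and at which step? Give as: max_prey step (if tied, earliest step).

Answer: 76 5

Derivation:
Step 1: prey: 55+16-11=60; pred: 5+2-2=5
Step 2: prey: 60+18-12=66; pred: 5+3-2=6
Step 3: prey: 66+19-15=70; pred: 6+3-3=6
Step 4: prey: 70+21-16=75; pred: 6+4-3=7
Step 5: prey: 75+22-21=76; pred: 7+5-3=9
Step 6: prey: 76+22-27=71; pred: 9+6-4=11
Step 7: prey: 71+21-31=61; pred: 11+7-5=13
Step 8: prey: 61+18-31=48; pred: 13+7-6=14
Step 9: prey: 48+14-26=36; pred: 14+6-7=13
Max prey = 76 at step 5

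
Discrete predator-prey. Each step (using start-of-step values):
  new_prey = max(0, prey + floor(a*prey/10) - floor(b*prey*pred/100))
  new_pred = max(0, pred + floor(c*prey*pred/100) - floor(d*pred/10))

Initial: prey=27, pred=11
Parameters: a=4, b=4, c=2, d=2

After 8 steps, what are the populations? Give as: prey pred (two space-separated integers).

Step 1: prey: 27+10-11=26; pred: 11+5-2=14
Step 2: prey: 26+10-14=22; pred: 14+7-2=19
Step 3: prey: 22+8-16=14; pred: 19+8-3=24
Step 4: prey: 14+5-13=6; pred: 24+6-4=26
Step 5: prey: 6+2-6=2; pred: 26+3-5=24
Step 6: prey: 2+0-1=1; pred: 24+0-4=20
Step 7: prey: 1+0-0=1; pred: 20+0-4=16
Step 8: prey: 1+0-0=1; pred: 16+0-3=13

Answer: 1 13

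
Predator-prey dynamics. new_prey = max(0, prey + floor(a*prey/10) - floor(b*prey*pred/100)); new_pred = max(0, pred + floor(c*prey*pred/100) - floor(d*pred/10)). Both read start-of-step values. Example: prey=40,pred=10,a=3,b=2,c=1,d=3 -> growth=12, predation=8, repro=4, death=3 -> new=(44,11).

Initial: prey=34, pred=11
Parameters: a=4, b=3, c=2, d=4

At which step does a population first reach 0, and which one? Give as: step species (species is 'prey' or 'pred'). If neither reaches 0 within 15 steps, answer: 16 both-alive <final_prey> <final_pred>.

Answer: 16 both-alive 16 2

Derivation:
Step 1: prey: 34+13-11=36; pred: 11+7-4=14
Step 2: prey: 36+14-15=35; pred: 14+10-5=19
Step 3: prey: 35+14-19=30; pred: 19+13-7=25
Step 4: prey: 30+12-22=20; pred: 25+15-10=30
Step 5: prey: 20+8-18=10; pred: 30+12-12=30
Step 6: prey: 10+4-9=5; pred: 30+6-12=24
Step 7: prey: 5+2-3=4; pred: 24+2-9=17
Step 8: prey: 4+1-2=3; pred: 17+1-6=12
Step 9: prey: 3+1-1=3; pred: 12+0-4=8
Step 10: prey: 3+1-0=4; pred: 8+0-3=5
Step 11: prey: 4+1-0=5; pred: 5+0-2=3
Step 12: prey: 5+2-0=7; pred: 3+0-1=2
Step 13: prey: 7+2-0=9; pred: 2+0-0=2
Step 14: prey: 9+3-0=12; pred: 2+0-0=2
Step 15: prey: 12+4-0=16; pred: 2+0-0=2
No extinction within 15 steps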